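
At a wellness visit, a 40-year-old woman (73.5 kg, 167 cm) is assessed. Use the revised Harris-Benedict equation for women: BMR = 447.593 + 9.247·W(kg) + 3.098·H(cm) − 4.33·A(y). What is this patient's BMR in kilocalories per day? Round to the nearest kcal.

1471 kilocalories per day

Harris-Benedict: BMR = 447.593 + 9.247(73.5) + 3.098(167) − 4.33(40) = 1471.4135 kcal/day.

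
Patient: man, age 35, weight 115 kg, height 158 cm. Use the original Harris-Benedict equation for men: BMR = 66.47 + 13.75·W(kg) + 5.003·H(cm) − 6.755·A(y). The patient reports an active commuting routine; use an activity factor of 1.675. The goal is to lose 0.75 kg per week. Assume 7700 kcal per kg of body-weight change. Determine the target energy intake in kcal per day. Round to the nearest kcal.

2863 kcal per day

Harris-Benedict: BMR = 66.47 + 13.75(115) + 5.003(158) − 6.755(35) = 2201.769 kcal/day.
TEE = 2201.769 × 1.675 = 3687.9631 kcal/day.
Required daily deficit = 0.75 × 7700 ÷ 7 = 825 kcal/day.
Target intake = 3687.9631 − 825 = 2862.9631 kcal/day.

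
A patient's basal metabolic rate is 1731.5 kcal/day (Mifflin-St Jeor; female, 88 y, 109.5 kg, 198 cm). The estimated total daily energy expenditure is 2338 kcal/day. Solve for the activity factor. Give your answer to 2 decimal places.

Activity factor = TEE ÷ BMR = 2338 ÷ 1731.5 = 1.35.

1.35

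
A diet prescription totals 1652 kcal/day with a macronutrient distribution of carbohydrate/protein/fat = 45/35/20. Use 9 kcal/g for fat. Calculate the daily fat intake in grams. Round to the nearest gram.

Fat energy = 20% × 1652 = 330.4 kcal.
At 9 kcal/g: 330.4 ÷ 9 = 36.7111 g.

37 g/day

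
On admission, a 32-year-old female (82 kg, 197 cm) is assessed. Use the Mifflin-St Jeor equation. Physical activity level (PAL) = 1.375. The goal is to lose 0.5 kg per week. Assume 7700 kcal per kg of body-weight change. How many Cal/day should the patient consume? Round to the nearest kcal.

Mifflin-St Jeor (female): BMR = 10(82) + 6.25(197) − 5(32) − 161 = 820 + 1231.25 − 160 − 161 = 1730.25 kcal/day.
TEE = 1730.25 × 1.375 = 2379.0938 kcal/day.
Required daily deficit = 0.5 × 7700 ÷ 7 = 550 kcal/day.
Target intake = 2379.0938 − 550 = 1829.0938 kcal/day.

1829 Cal/day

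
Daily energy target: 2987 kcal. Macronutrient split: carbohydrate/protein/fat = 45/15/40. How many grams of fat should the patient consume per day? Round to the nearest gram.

133 g/day

Fat energy = 40% × 2987 = 1194.8 kcal.
At 9 kcal/g: 1194.8 ÷ 9 = 132.7556 g.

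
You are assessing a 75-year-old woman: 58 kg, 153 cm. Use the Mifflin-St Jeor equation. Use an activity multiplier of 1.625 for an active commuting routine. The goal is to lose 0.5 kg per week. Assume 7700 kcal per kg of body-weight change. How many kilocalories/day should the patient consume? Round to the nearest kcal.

1075 kilocalories/day

Mifflin-St Jeor (female): BMR = 10(58) + 6.25(153) − 5(75) − 161 = 580 + 956.25 − 375 − 161 = 1000.25 kcal/day.
TEE = 1000.25 × 1.625 = 1625.4063 kcal/day.
Required daily deficit = 0.5 × 7700 ÷ 7 = 550 kcal/day.
Target intake = 1625.4063 − 550 = 1075.4063 kcal/day.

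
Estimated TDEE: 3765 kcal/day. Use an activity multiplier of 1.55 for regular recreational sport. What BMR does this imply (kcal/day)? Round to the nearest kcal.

BMR = TEE ÷ activity factor = 3765 ÷ 1.55 = 2429.0323 kcal/day.

2429 kcal/day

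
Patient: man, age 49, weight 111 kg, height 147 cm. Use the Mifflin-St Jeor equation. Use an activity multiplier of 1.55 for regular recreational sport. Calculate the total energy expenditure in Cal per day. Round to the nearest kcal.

Mifflin-St Jeor (male): BMR = 10(111) + 6.25(147) − 5(49) + 5 = 1110 + 918.75 − 245 + 5 = 1788.75 kcal/day.
TEE = BMR × activity factor = 1788.75 × 1.55 = 2772.5625 kcal/day.

2773 Cal per day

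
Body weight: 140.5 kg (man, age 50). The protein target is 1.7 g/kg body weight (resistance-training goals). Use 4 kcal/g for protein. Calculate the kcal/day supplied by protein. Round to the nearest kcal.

Protein = 1.7 g/kg × 140.5 kg = 238.85 g/day.
Protein energy = 238.85 g × 4 kcal/g = 955.4 kcal/day.

955 kcal/day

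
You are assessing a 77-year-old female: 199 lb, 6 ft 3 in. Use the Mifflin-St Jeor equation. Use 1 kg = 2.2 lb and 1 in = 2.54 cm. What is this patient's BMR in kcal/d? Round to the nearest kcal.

1549 kcal/d

Convert to metric: weight = 199 ÷ 2.2 = 90.4545 kg; height = (6×12 + 3) × 2.54 = 75 × 2.54 = 190.5 cm.
Mifflin-St Jeor (female): BMR = 10(90.4545) + 6.25(190.5) − 5(77) − 161 = 904.5455 + 1190.625 − 385 − 161 = 1549.1705 kcal/day.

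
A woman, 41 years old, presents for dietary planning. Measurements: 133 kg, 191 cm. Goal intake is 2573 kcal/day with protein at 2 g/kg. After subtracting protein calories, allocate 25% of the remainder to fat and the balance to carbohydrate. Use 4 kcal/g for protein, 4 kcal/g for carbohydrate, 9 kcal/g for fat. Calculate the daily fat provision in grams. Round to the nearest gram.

42 g/day

Protein = 2 × 133 = 266 g → 266 × 4 = 1064 kcal.
Non-protein calories = 2573 − 1064 = 1509 kcal.
Fat: 25% × 1509 = 377.25 kcal; carbohydrate: 1131.75 kcal.
Fat: 377.25 kcal ÷ 9 kcal/g = 41.9167 g.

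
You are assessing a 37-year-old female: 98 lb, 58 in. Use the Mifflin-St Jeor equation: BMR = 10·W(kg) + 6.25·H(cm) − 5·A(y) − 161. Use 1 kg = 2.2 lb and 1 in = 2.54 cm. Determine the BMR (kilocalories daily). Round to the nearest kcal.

Convert to metric: weight = 98 ÷ 2.2 = 44.5455 kg; height = 58 × 2.54 = 147.32 cm.
Mifflin-St Jeor (female): BMR = 10(44.5455) + 6.25(147.32) − 5(37) − 161 = 445.4545 + 920.75 − 185 − 161 = 1020.2045 kcal/day.

1020 kilocalories daily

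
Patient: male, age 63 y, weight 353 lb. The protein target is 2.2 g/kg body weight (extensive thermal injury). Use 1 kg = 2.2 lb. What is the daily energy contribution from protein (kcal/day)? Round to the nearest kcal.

1412 kcal/day

Weight in kg = 353 ÷ 2.2 = 160.4545 kg.
Protein = 2.2 g/kg × 160.4545 kg = 353 g/day.
Protein energy = 353 g × 4 kcal/g = 1412 kcal/day.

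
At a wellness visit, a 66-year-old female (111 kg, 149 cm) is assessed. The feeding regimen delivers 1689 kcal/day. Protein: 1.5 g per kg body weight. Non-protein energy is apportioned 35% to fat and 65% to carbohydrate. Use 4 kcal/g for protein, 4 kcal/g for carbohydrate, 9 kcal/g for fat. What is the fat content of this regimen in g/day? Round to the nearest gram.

Protein = 1.5 × 111 = 166.5 g → 166.5 × 4 = 666 kcal.
Non-protein calories = 1689 − 666 = 1023 kcal.
Fat: 35% × 1023 = 358.05 kcal; carbohydrate: 664.95 kcal.
Fat: 358.05 kcal ÷ 9 kcal/g = 39.7833 g.

40 g/day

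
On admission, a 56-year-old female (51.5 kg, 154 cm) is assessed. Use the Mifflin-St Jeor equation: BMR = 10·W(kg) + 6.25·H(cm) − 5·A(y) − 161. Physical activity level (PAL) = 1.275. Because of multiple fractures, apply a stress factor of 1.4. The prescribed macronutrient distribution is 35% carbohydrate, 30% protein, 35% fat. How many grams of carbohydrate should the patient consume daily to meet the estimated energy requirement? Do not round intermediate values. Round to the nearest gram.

Mifflin-St Jeor (female): BMR = 10(51.5) + 6.25(154) − 5(56) − 161 = 515 + 962.5 − 280 − 161 = 1036.5 kcal/day.
TEE = 1036.5 × 1.275 = 1321.5375 kcal/day.
With stress factor 1.4: 1321.5375 × 1.4 = 1850.1525 kcal/day.
Carbohydrate energy = 35% × 1850.1525 = 647.5534 kcal.
Carbohydrate = 647.5534 ÷ 4 kcal/g = 161.8883 g.

162 g/day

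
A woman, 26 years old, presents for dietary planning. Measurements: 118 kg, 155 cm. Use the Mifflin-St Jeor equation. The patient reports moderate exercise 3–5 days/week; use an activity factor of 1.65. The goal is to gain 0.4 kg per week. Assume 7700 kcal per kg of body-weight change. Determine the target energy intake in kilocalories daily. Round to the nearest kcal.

3505 kilocalories daily

Mifflin-St Jeor (female): BMR = 10(118) + 6.25(155) − 5(26) − 161 = 1180 + 968.75 − 130 − 161 = 1857.75 kcal/day.
TEE = 1857.75 × 1.65 = 3065.2875 kcal/day.
Required daily surplus = 0.4 × 7700 ÷ 7 = 440 kcal/day.
Target intake = 3065.2875 + 440 = 3505.2875 kcal/day.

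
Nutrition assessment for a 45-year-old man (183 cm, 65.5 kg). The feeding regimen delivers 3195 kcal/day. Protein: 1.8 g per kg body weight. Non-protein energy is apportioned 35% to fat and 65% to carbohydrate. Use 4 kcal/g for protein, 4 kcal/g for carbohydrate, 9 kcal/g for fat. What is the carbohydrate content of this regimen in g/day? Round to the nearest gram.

443 g/day

Protein = 1.8 × 65.5 = 117.9 g → 117.9 × 4 = 471.6 kcal.
Non-protein calories = 3195 − 471.6 = 2723.4 kcal.
Fat: 35% × 2723.4 = 953.19 kcal; carbohydrate: 1770.21 kcal.
Carbohydrate: 1770.21 kcal ÷ 4 kcal/g = 442.5525 g.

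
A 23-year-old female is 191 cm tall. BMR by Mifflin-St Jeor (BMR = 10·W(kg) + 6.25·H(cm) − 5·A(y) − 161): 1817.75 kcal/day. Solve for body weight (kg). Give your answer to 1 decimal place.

1817.75 = 10·W + 6.25(191) − 5(23) − 161
10·W = 1817.75 − 917.75 = 900, so W = 90 kg.

90.0 kg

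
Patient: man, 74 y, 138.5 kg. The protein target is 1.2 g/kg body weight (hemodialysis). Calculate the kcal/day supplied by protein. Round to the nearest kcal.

665 kcal/day

Protein = 1.2 g/kg × 138.5 kg = 166.2 g/day.
Protein energy = 166.2 g × 4 kcal/g = 664.8 kcal/day.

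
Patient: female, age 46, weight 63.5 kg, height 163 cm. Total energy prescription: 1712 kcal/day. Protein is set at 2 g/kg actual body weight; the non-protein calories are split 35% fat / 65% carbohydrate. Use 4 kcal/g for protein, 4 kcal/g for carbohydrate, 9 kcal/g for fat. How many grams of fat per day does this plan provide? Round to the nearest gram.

47 g/day

Protein = 2 × 63.5 = 127 g → 127 × 4 = 508 kcal.
Non-protein calories = 1712 − 508 = 1204 kcal.
Fat: 35% × 1204 = 421.4 kcal; carbohydrate: 782.6 kcal.
Fat: 421.4 kcal ÷ 9 kcal/g = 46.8222 g.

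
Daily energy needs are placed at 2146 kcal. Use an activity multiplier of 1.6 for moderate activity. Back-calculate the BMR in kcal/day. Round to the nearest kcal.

1341 kcal/day

BMR = TEE ÷ activity factor = 2146 ÷ 1.6 = 1341.25 kcal/day.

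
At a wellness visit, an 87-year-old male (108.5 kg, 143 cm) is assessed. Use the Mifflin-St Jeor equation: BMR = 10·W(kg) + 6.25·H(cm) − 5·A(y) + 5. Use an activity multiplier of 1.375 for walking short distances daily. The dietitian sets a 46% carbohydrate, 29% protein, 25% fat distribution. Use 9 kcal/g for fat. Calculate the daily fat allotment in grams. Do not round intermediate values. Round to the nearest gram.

Mifflin-St Jeor (male): BMR = 10(108.5) + 6.25(143) − 5(87) + 5 = 1085 + 893.75 − 435 + 5 = 1548.75 kcal/day.
TEE = 1548.75 × 1.375 = 2129.5313 kcal/day.
Fat energy = 25% × 2129.5313 = 532.3828 kcal.
Fat = 532.3828 ÷ 9 kcal/g = 59.1536 g.

59 g/day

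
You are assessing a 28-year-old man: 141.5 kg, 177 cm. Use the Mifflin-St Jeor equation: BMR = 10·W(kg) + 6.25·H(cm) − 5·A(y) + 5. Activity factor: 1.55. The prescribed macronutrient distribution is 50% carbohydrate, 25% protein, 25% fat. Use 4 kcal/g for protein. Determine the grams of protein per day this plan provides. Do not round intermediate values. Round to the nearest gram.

Mifflin-St Jeor (male): BMR = 10(141.5) + 6.25(177) − 5(28) + 5 = 1415 + 1106.25 − 140 + 5 = 2386.25 kcal/day.
TEE = 2386.25 × 1.55 = 3698.6875 kcal/day.
Protein energy = 25% × 3698.6875 = 924.6719 kcal.
Protein = 924.6719 ÷ 4 kcal/g = 231.168 g.

231 g/day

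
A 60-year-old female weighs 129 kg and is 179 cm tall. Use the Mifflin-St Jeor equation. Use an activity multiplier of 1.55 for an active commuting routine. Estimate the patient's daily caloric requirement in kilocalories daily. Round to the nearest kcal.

3019 kilocalories daily

Mifflin-St Jeor (female): BMR = 10(129) + 6.25(179) − 5(60) − 161 = 1290 + 1118.75 − 300 − 161 = 1947.75 kcal/day.
TEE = BMR × activity factor = 1947.75 × 1.55 = 3019.0125 kcal/day.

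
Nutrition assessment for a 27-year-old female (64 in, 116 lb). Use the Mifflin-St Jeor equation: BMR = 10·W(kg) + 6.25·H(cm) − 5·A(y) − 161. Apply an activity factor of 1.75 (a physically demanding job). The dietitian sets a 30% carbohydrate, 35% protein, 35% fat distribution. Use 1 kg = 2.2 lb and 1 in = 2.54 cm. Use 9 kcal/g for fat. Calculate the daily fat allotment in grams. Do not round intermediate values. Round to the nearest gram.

Convert to metric: weight = 116 ÷ 2.2 = 52.7273 kg; height = 64 × 2.54 = 162.56 cm.
Mifflin-St Jeor (female): BMR = 10(52.7273) + 6.25(162.56) − 5(27) − 161 = 527.2727 + 1016 − 135 − 161 = 1247.2727 kcal/day.
TEE = 1247.2727 × 1.75 = 2182.7273 kcal/day.
Fat energy = 35% × 2182.7273 = 763.9545 kcal.
Fat = 763.9545 ÷ 9 kcal/g = 84.8838 g.

85 g/day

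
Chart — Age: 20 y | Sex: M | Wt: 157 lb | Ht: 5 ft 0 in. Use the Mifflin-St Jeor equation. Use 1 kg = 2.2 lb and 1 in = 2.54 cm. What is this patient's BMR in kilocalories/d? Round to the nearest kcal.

Convert to metric: weight = 157 ÷ 2.2 = 71.3636 kg; height = (5×12 + 0) × 2.54 = 60 × 2.54 = 152.4 cm.
Mifflin-St Jeor (male): BMR = 10(71.3636) + 6.25(152.4) − 5(20) + 5 = 713.6364 + 952.5 − 100 + 5 = 1571.1364 kcal/day.

1571 kilocalories/d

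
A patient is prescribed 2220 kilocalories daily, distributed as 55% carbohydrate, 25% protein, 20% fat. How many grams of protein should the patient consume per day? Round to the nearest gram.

139 g/day

Protein energy = 25% × 2220 = 555 kcal.
At 4 kcal/g: 555 ÷ 4 = 138.75 g.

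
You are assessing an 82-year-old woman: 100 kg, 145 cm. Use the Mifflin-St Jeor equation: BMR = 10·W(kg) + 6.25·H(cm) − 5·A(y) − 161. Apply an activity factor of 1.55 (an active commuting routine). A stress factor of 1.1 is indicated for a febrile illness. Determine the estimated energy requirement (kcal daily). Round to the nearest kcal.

2277 kcal daily

Mifflin-St Jeor (female): BMR = 10(100) + 6.25(145) − 5(82) − 161 = 1000 + 906.25 − 410 − 161 = 1335.25 kcal/day.
TEE = BMR × activity factor = 1335.25 × 1.55 = 2069.6375 kcal/day.
Apply stress factor: 2069.6375 × 1.1 = 2276.6013 kcal/day.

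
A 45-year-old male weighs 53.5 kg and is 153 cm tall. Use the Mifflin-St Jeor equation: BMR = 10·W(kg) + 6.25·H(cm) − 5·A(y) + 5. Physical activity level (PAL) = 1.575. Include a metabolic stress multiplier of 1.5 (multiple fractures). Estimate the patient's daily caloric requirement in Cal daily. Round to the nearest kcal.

3003 Cal daily

Mifflin-St Jeor (male): BMR = 10(53.5) + 6.25(153) − 5(45) + 5 = 535 + 956.25 − 225 + 5 = 1271.25 kcal/day.
TEE = BMR × activity factor = 1271.25 × 1.575 = 2002.2188 kcal/day.
Apply stress factor: 2002.2188 × 1.5 = 3003.3281 kcal/day.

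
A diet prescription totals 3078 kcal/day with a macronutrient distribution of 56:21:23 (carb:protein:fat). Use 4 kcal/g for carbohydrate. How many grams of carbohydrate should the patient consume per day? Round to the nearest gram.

Carbohydrate energy = 56% × 3078 = 1723.68 kcal.
At 4 kcal/g: 1723.68 ÷ 4 = 430.92 g.

431 g/day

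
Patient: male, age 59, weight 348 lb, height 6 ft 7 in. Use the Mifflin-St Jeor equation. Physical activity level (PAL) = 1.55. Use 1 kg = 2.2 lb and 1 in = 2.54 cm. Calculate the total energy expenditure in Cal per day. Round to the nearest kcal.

3946 Cal per day

Convert to metric: weight = 348 ÷ 2.2 = 158.1818 kg; height = (6×12 + 7) × 2.54 = 79 × 2.54 = 200.66 cm.
Mifflin-St Jeor (male): BMR = 10(158.1818) + 6.25(200.66) − 5(59) + 5 = 1581.8182 + 1254.125 − 295 + 5 = 2545.9432 kcal/day.
TEE = BMR × activity factor = 2545.9432 × 1.55 = 3946.2119 kcal/day.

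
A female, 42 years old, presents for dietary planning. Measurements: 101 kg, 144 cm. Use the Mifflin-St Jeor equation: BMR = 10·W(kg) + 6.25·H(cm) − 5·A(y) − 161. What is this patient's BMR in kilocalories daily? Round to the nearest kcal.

1539 kilocalories daily

Mifflin-St Jeor (female): BMR = 10(101) + 6.25(144) − 5(42) − 161 = 1010 + 900 − 210 − 161 = 1539 kcal/day.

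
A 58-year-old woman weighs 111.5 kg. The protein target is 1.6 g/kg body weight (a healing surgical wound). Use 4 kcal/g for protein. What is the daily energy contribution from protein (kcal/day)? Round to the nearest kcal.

714 kcal/day

Protein = 1.6 g/kg × 111.5 kg = 178.4 g/day.
Protein energy = 178.4 g × 4 kcal/g = 713.6 kcal/day.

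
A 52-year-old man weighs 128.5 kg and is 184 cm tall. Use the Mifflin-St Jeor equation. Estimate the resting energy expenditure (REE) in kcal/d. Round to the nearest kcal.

2180 kcal/d

Mifflin-St Jeor (male): BMR = 10(128.5) + 6.25(184) − 5(52) + 5 = 1285 + 1150 − 260 + 5 = 2180 kcal/day.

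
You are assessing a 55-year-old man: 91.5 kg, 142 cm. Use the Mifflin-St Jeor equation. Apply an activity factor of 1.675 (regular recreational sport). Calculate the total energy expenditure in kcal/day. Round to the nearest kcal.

Mifflin-St Jeor (male): BMR = 10(91.5) + 6.25(142) − 5(55) + 5 = 915 + 887.5 − 275 + 5 = 1532.5 kcal/day.
TEE = BMR × activity factor = 1532.5 × 1.675 = 2566.9375 kcal/day.

2567 kcal/day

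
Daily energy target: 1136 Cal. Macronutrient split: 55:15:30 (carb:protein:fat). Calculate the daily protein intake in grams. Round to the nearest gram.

43 g/day

Protein energy = 15% × 1136 = 170.4 kcal.
At 4 kcal/g: 170.4 ÷ 4 = 42.6 g.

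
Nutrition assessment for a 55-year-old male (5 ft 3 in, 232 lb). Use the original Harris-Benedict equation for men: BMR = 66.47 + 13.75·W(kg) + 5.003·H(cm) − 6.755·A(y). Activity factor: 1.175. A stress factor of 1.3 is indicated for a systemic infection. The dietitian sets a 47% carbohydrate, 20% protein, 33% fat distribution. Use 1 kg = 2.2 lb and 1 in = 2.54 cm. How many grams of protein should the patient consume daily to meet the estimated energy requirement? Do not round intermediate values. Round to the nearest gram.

149 g/day

Convert to metric: weight = 232 ÷ 2.2 = 105.4545 kg; height = (5×12 + 3) × 2.54 = 63 × 2.54 = 160.02 cm.
Harris-Benedict: BMR = 66.47 + 13.75(105.4545) + 5.003(160.02) − 6.755(55) = 1945.5251 kcal/day.
TEE = 1945.5251 × 1.175 = 2285.9919 kcal/day.
With stress factor 1.3: 2285.9919 × 1.3 = 2971.7895 kcal/day.
Protein energy = 20% × 2971.7895 = 594.3579 kcal.
Protein = 594.3579 ÷ 4 kcal/g = 148.5895 g.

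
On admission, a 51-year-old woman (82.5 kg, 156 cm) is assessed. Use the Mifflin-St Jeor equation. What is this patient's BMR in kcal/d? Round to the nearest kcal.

1384 kcal/d

Mifflin-St Jeor (female): BMR = 10(82.5) + 6.25(156) − 5(51) − 161 = 825 + 975 − 255 − 161 = 1384 kcal/day.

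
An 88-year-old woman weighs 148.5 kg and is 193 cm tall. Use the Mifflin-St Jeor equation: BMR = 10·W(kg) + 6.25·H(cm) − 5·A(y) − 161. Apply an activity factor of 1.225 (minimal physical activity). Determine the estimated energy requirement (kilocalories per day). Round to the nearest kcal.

Mifflin-St Jeor (female): BMR = 10(148.5) + 6.25(193) − 5(88) − 161 = 1485 + 1206.25 − 440 − 161 = 2090.25 kcal/day.
TEE = BMR × activity factor = 2090.25 × 1.225 = 2560.5563 kcal/day.

2561 kilocalories per day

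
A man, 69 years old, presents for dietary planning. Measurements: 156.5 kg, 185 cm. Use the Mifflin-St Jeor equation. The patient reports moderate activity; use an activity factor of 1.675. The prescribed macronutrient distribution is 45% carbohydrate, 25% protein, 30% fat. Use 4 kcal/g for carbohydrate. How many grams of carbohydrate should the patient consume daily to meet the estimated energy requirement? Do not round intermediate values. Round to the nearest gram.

449 g/day

Mifflin-St Jeor (male): BMR = 10(156.5) + 6.25(185) − 5(69) + 5 = 1565 + 1156.25 − 345 + 5 = 2381.25 kcal/day.
TEE = 2381.25 × 1.675 = 3988.5938 kcal/day.
Carbohydrate energy = 45% × 3988.5938 = 1794.8672 kcal.
Carbohydrate = 1794.8672 ÷ 4 kcal/g = 448.7168 g.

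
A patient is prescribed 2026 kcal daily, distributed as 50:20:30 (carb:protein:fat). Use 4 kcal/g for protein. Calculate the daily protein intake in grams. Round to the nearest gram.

Protein energy = 20% × 2026 = 405.2 kcal.
At 4 kcal/g: 405.2 ÷ 4 = 101.3 g.

101 g/day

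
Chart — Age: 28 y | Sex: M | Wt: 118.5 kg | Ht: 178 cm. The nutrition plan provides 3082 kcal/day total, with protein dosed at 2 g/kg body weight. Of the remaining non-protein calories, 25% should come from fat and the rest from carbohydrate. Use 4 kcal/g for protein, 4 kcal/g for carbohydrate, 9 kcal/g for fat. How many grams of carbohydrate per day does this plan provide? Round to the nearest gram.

Protein = 2 × 118.5 = 237 g → 237 × 4 = 948 kcal.
Non-protein calories = 3082 − 948 = 2134 kcal.
Fat: 25% × 2134 = 533.5 kcal; carbohydrate: 1600.5 kcal.
Carbohydrate: 1600.5 kcal ÷ 4 kcal/g = 400.125 g.

400 g/day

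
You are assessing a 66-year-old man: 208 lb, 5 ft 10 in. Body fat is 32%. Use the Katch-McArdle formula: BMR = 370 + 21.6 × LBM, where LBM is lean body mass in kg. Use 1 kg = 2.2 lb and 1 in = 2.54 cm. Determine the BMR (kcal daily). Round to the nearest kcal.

1759 kcal daily

Convert to metric: weight = 208 ÷ 2.2 = 94.5455 kg; height = (5×12 + 10) × 2.54 = 70 × 2.54 = 177.8 cm.
LBM = 94.5455 × (1 − 0.32) = 64.2909 kg. Katch-McArdle: BMR = 370 + 21.6 × 64.2909 = 1758.6836 kcal/day.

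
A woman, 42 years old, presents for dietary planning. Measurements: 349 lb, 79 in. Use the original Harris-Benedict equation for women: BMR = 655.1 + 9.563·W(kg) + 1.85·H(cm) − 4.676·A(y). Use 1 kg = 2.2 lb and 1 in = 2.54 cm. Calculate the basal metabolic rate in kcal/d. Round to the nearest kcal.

Convert to metric: weight = 349 ÷ 2.2 = 158.6364 kg; height = 79 × 2.54 = 200.66 cm.
Harris-Benedict: BMR = 655.1 + 9.563(158.6364) + 1.85(200.66) − 4.676(42) = 2346.9685 kcal/day.

2347 kcal/d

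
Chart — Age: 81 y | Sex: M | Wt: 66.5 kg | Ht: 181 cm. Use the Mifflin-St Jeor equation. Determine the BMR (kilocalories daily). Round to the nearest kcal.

Mifflin-St Jeor (male): BMR = 10(66.5) + 6.25(181) − 5(81) + 5 = 665 + 1131.25 − 405 + 5 = 1396.25 kcal/day.

1396 kilocalories daily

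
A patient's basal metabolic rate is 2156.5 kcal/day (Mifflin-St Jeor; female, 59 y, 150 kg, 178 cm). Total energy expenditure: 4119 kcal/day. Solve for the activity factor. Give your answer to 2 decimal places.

Activity factor = TEE ÷ BMR = 4119 ÷ 2156.5 = 1.91.

1.91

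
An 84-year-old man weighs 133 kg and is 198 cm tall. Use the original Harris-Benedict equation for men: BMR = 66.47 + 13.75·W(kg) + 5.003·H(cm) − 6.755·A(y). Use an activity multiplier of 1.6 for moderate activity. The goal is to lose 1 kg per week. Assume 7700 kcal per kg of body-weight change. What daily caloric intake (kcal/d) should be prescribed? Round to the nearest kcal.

Harris-Benedict: BMR = 66.47 + 13.75(133) + 5.003(198) − 6.755(84) = 2318.394 kcal/day.
TEE = 2318.394 × 1.6 = 3709.4304 kcal/day.
Required daily deficit = 1 × 7700 ÷ 7 = 1100 kcal/day.
Target intake = 3709.4304 − 1100 = 2609.4304 kcal/day.

2609 kcal/d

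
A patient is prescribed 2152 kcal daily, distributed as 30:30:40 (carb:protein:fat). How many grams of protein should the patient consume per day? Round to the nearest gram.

Protein energy = 30% × 2152 = 645.6 kcal.
At 4 kcal/g: 645.6 ÷ 4 = 161.4 g.

161 g/day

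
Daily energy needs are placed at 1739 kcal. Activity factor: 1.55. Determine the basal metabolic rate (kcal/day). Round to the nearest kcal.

BMR = TEE ÷ activity factor = 1739 ÷ 1.55 = 1121.9355 kcal/day.

1122 kcal/day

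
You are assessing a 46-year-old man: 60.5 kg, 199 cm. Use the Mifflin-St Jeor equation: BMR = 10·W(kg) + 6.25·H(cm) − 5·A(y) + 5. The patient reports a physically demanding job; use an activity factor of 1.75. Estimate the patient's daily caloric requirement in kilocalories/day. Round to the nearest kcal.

Mifflin-St Jeor (male): BMR = 10(60.5) + 6.25(199) − 5(46) + 5 = 605 + 1243.75 − 230 + 5 = 1623.75 kcal/day.
TEE = BMR × activity factor = 1623.75 × 1.75 = 2841.5625 kcal/day.

2842 kilocalories/day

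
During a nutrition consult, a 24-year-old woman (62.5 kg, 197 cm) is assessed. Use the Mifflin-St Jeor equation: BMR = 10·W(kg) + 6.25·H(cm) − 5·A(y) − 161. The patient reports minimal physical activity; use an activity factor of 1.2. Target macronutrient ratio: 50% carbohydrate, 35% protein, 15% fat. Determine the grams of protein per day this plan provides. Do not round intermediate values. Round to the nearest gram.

Mifflin-St Jeor (female): BMR = 10(62.5) + 6.25(197) − 5(24) − 161 = 625 + 1231.25 − 120 − 161 = 1575.25 kcal/day.
TEE = 1575.25 × 1.2 = 1890.3 kcal/day.
Protein energy = 35% × 1890.3 = 661.605 kcal.
Protein = 661.605 ÷ 4 kcal/g = 165.4013 g.

165 g/day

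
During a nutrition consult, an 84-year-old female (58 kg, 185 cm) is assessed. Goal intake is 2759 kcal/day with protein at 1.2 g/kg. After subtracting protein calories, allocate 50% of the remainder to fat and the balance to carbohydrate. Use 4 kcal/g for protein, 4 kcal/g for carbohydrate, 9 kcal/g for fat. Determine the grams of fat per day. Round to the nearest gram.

Protein = 1.2 × 58 = 69.6 g → 69.6 × 4 = 278.4 kcal.
Non-protein calories = 2759 − 278.4 = 2480.6 kcal.
Fat: 50% × 2480.6 = 1240.3 kcal; carbohydrate: 1240.3 kcal.
Fat: 1240.3 kcal ÷ 9 kcal/g = 137.8111 g.

138 g/day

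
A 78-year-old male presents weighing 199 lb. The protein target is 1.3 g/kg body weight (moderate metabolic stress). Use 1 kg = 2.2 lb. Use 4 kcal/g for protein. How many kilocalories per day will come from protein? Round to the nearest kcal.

Weight in kg = 199 ÷ 2.2 = 90.4545 kg.
Protein = 1.3 g/kg × 90.4545 kg = 117.5909 g/day.
Protein energy = 117.5909 g × 4 kcal/g = 470.3636 kcal/day.

470 kcal/day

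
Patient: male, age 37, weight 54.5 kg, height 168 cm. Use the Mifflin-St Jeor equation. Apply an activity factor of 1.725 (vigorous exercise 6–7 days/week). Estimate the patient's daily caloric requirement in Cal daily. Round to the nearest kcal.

2441 Cal daily

Mifflin-St Jeor (male): BMR = 10(54.5) + 6.25(168) − 5(37) + 5 = 545 + 1050 − 185 + 5 = 1415 kcal/day.
TEE = BMR × activity factor = 1415 × 1.725 = 2440.875 kcal/day.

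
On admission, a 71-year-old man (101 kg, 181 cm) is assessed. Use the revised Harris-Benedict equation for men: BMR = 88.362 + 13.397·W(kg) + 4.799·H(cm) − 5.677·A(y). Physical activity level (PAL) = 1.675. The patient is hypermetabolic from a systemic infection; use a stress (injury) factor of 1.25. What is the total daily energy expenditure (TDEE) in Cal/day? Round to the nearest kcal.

3993 Cal/day

Harris-Benedict: BMR = 88.362 + 13.397(101) + 4.799(181) − 5.677(71) = 1907.011 kcal/day.
TEE = BMR × activity factor = 1907.011 × 1.675 = 3194.2434 kcal/day.
Apply stress factor: 3194.2434 × 1.25 = 3992.8043 kcal/day.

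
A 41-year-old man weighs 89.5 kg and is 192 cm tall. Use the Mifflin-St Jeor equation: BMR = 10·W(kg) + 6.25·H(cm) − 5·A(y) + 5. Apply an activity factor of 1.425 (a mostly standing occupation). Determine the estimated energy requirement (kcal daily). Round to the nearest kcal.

2700 kcal daily

Mifflin-St Jeor (male): BMR = 10(89.5) + 6.25(192) − 5(41) + 5 = 895 + 1200 − 205 + 5 = 1895 kcal/day.
TEE = BMR × activity factor = 1895 × 1.425 = 2700.375 kcal/day.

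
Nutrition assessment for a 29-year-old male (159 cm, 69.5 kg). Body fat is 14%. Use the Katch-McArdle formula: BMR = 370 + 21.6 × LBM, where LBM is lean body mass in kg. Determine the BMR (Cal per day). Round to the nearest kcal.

LBM = 69.5 × (1 − 0.14) = 59.77 kg. Katch-McArdle: BMR = 370 + 21.6 × 59.77 = 1661.032 kcal/day.

1661 Cal per day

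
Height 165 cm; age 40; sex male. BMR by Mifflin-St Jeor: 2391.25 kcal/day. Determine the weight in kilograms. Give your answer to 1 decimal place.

155.5 kg

2391.25 = 10·W + 6.25(165) − 5(40) + 5
10·W = 2391.25 − 836.25 = 1555, so W = 155.5 kg.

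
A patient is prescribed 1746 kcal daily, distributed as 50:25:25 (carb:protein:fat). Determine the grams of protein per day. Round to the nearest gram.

109 g/day

Protein energy = 25% × 1746 = 436.5 kcal.
At 4 kcal/g: 436.5 ÷ 4 = 109.125 g.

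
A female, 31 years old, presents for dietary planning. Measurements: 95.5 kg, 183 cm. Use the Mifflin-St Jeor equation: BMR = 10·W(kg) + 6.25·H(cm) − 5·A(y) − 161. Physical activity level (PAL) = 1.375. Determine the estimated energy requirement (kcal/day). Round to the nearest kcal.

Mifflin-St Jeor (female): BMR = 10(95.5) + 6.25(183) − 5(31) − 161 = 955 + 1143.75 − 155 − 161 = 1782.75 kcal/day.
TEE = BMR × activity factor = 1782.75 × 1.375 = 2451.2813 kcal/day.

2451 kcal/day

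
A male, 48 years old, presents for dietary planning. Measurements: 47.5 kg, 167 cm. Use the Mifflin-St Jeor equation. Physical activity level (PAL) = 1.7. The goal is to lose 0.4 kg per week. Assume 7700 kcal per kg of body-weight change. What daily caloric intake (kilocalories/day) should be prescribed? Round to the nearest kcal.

1742 kilocalories/day

Mifflin-St Jeor (male): BMR = 10(47.5) + 6.25(167) − 5(48) + 5 = 475 + 1043.75 − 240 + 5 = 1283.75 kcal/day.
TEE = 1283.75 × 1.7 = 2182.375 kcal/day.
Required daily deficit = 0.4 × 7700 ÷ 7 = 440 kcal/day.
Target intake = 2182.375 − 440 = 1742.375 kcal/day.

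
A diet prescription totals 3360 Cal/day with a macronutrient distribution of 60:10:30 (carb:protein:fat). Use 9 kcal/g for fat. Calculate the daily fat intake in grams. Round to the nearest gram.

112 g/day

Fat energy = 30% × 3360 = 1008 kcal.
At 9 kcal/g: 1008 ÷ 9 = 112 g.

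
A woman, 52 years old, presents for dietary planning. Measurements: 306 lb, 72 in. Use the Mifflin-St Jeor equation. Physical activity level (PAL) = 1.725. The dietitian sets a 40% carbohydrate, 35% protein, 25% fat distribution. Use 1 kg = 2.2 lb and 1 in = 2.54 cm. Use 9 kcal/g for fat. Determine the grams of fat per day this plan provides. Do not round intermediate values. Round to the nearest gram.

101 g/day

Convert to metric: weight = 306 ÷ 2.2 = 139.0909 kg; height = 72 × 2.54 = 182.88 cm.
Mifflin-St Jeor (female): BMR = 10(139.0909) + 6.25(182.88) − 5(52) − 161 = 1390.9091 + 1143 − 260 − 161 = 2112.9091 kcal/day.
TEE = 2112.9091 × 1.725 = 3644.7682 kcal/day.
Fat energy = 25% × 3644.7682 = 911.192 kcal.
Fat = 911.192 ÷ 9 kcal/g = 101.2436 g.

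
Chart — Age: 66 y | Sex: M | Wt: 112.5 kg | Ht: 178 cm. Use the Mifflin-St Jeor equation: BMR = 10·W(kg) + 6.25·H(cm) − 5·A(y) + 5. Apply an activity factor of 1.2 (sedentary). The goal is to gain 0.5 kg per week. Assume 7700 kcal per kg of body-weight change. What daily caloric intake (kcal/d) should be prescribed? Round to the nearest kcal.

2845 kcal/d

Mifflin-St Jeor (male): BMR = 10(112.5) + 6.25(178) − 5(66) + 5 = 1125 + 1112.5 − 330 + 5 = 1912.5 kcal/day.
TEE = 1912.5 × 1.2 = 2295 kcal/day.
Required daily surplus = 0.5 × 7700 ÷ 7 = 550 kcal/day.
Target intake = 2295 + 550 = 2845 kcal/day.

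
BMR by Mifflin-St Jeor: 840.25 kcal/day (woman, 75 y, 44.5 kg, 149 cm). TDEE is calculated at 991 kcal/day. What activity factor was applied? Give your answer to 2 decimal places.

Activity factor = TEE ÷ BMR = 991 ÷ 840.25 = 1.179.

1.18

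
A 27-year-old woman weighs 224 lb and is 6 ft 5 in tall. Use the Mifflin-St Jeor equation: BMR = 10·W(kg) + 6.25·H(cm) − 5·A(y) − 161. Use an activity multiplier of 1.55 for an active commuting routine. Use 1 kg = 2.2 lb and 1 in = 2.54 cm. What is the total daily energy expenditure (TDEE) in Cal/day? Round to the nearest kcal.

Convert to metric: weight = 224 ÷ 2.2 = 101.8182 kg; height = (6×12 + 5) × 2.54 = 77 × 2.54 = 195.58 cm.
Mifflin-St Jeor (female): BMR = 10(101.8182) + 6.25(195.58) − 5(27) − 161 = 1018.1818 + 1222.375 − 135 − 161 = 1944.5568 kcal/day.
TEE = BMR × activity factor = 1944.5568 × 1.55 = 3014.0631 kcal/day.

3014 Cal/day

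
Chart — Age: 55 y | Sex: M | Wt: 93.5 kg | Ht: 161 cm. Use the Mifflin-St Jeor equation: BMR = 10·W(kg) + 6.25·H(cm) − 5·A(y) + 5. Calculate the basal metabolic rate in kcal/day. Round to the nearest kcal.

1671 kcal/day

Mifflin-St Jeor (male): BMR = 10(93.5) + 6.25(161) − 5(55) + 5 = 935 + 1006.25 − 275 + 5 = 1671.25 kcal/day.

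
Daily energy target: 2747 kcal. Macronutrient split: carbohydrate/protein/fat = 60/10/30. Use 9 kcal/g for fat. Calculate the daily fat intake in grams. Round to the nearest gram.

Fat energy = 30% × 2747 = 824.1 kcal.
At 9 kcal/g: 824.1 ÷ 9 = 91.5667 g.

92 g/day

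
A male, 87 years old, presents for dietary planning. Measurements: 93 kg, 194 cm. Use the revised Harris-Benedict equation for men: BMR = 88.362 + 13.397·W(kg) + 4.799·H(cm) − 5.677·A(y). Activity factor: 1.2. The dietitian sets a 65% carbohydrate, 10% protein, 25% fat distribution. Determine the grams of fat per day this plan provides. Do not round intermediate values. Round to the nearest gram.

Harris-Benedict: BMR = 88.362 + 13.397(93) + 4.799(194) − 5.677(87) = 1771.39 kcal/day.
TEE = 1771.39 × 1.2 = 2125.668 kcal/day.
Fat energy = 25% × 2125.668 = 531.417 kcal.
Fat = 531.417 ÷ 9 kcal/g = 59.0463 g.

59 g/day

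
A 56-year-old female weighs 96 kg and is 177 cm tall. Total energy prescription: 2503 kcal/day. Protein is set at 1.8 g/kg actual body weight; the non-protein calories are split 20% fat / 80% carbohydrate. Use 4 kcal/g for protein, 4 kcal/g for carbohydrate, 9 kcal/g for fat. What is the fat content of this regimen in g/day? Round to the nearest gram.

Protein = 1.8 × 96 = 172.8 g → 172.8 × 4 = 691.2 kcal.
Non-protein calories = 2503 − 691.2 = 1811.8 kcal.
Fat: 20% × 1811.8 = 362.36 kcal; carbohydrate: 1449.44 kcal.
Fat: 362.36 kcal ÷ 9 kcal/g = 40.2622 g.

40 g/day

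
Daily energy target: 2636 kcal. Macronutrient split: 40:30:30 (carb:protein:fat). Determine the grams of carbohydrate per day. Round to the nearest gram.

Carbohydrate energy = 40% × 2636 = 1054.4 kcal.
At 4 kcal/g: 1054.4 ÷ 4 = 263.6 g.

264 g/day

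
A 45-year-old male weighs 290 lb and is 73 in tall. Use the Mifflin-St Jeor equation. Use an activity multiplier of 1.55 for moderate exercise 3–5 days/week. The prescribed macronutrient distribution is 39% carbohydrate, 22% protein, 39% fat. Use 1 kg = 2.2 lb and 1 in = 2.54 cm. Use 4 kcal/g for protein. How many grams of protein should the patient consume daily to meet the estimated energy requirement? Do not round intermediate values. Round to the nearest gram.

192 g/day

Convert to metric: weight = 290 ÷ 2.2 = 131.8182 kg; height = 73 × 2.54 = 185.42 cm.
Mifflin-St Jeor (male): BMR = 10(131.8182) + 6.25(185.42) − 5(45) + 5 = 1318.1818 + 1158.875 − 225 + 5 = 2257.0568 kcal/day.
TEE = 2257.0568 × 1.55 = 3498.4381 kcal/day.
Protein energy = 22% × 3498.4381 = 769.6564 kcal.
Protein = 769.6564 ÷ 4 kcal/g = 192.4141 g.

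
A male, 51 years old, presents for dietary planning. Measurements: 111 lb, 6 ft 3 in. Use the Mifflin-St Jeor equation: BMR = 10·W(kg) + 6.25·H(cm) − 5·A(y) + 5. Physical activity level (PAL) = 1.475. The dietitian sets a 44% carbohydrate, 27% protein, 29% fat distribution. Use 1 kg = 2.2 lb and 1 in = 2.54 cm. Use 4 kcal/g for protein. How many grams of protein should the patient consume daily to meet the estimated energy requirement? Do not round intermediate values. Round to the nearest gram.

144 g/day

Convert to metric: weight = 111 ÷ 2.2 = 50.4545 kg; height = (6×12 + 3) × 2.54 = 75 × 2.54 = 190.5 cm.
Mifflin-St Jeor (male): BMR = 10(50.4545) + 6.25(190.5) − 5(51) + 5 = 504.5455 + 1190.625 − 255 + 5 = 1445.1705 kcal/day.
TEE = 1445.1705 × 1.475 = 2131.6264 kcal/day.
Protein energy = 27% × 2131.6264 = 575.5391 kcal.
Protein = 575.5391 ÷ 4 kcal/g = 143.8848 g.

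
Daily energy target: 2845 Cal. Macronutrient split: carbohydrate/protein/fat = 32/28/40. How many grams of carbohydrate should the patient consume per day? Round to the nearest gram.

228 g/day

Carbohydrate energy = 32% × 2845 = 910.4 kcal.
At 4 kcal/g: 910.4 ÷ 4 = 227.6 g.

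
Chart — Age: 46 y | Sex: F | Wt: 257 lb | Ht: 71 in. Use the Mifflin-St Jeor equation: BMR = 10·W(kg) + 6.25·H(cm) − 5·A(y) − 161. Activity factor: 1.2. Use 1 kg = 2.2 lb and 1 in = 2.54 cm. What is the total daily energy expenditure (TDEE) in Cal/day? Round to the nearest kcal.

Convert to metric: weight = 257 ÷ 2.2 = 116.8182 kg; height = 71 × 2.54 = 180.34 cm.
Mifflin-St Jeor (female): BMR = 10(116.8182) + 6.25(180.34) − 5(46) − 161 = 1168.1818 + 1127.125 − 230 − 161 = 1904.3068 kcal/day.
TEE = BMR × activity factor = 1904.3068 × 1.2 = 2285.1682 kcal/day.

2285 Cal/day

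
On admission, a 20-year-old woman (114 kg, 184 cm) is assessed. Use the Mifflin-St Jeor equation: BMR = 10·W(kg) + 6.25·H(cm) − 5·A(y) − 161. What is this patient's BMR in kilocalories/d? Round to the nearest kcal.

2029 kilocalories/d

Mifflin-St Jeor (female): BMR = 10(114) + 6.25(184) − 5(20) − 161 = 1140 + 1150 − 100 − 161 = 2029 kcal/day.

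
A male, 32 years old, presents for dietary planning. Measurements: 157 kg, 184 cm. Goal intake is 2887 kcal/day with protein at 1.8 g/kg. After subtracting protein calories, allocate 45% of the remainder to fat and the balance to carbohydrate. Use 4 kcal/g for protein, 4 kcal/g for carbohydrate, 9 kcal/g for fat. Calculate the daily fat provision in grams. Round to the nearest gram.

Protein = 1.8 × 157 = 282.6 g → 282.6 × 4 = 1130.4 kcal.
Non-protein calories = 2887 − 1130.4 = 1756.6 kcal.
Fat: 45% × 1756.6 = 790.47 kcal; carbohydrate: 966.13 kcal.
Fat: 790.47 kcal ÷ 9 kcal/g = 87.83 g.

88 g/day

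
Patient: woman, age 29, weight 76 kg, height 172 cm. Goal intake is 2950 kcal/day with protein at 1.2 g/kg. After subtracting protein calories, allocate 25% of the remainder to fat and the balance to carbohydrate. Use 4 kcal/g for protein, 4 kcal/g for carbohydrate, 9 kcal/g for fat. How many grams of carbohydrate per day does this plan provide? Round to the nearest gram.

485 g/day

Protein = 1.2 × 76 = 91.2 g → 91.2 × 4 = 364.8 kcal.
Non-protein calories = 2950 − 364.8 = 2585.2 kcal.
Fat: 25% × 2585.2 = 646.3 kcal; carbohydrate: 1938.9 kcal.
Carbohydrate: 1938.9 kcal ÷ 4 kcal/g = 484.725 g.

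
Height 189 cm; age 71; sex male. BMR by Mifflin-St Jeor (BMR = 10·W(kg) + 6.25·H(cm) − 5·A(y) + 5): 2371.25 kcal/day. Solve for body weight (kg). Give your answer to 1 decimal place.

154.0 kg

2371.25 = 10·W + 6.25(189) − 5(71) + 5
10·W = 2371.25 − 831.25 = 1540, so W = 154 kg.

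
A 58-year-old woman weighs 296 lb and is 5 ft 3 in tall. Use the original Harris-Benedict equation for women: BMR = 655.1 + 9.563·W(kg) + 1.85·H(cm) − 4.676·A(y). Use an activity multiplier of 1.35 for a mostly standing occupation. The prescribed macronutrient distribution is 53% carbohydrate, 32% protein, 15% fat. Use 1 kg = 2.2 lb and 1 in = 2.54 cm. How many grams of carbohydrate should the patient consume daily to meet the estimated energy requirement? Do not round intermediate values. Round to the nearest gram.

352 g/day

Convert to metric: weight = 296 ÷ 2.2 = 134.5455 kg; height = (5×12 + 3) × 2.54 = 63 × 2.54 = 160.02 cm.
Harris-Benedict: BMR = 655.1 + 9.563(134.5455) + 1.85(160.02) − 4.676(58) = 1966.5872 kcal/day.
TEE = 1966.5872 × 1.35 = 2654.8927 kcal/day.
Carbohydrate energy = 53% × 2654.8927 = 1407.0931 kcal.
Carbohydrate = 1407.0931 ÷ 4 kcal/g = 351.7733 g.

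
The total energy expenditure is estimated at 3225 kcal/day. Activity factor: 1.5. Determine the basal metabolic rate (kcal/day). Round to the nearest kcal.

BMR = TEE ÷ activity factor = 3225 ÷ 1.5 = 2150 kcal/day.

2150 kcal/day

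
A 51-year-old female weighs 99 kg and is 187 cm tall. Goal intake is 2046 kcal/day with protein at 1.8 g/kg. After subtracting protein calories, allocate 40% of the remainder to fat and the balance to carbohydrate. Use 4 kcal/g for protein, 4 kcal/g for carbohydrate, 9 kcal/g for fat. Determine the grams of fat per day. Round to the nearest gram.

59 g/day

Protein = 1.8 × 99 = 178.2 g → 178.2 × 4 = 712.8 kcal.
Non-protein calories = 2046 − 712.8 = 1333.2 kcal.
Fat: 40% × 1333.2 = 533.28 kcal; carbohydrate: 799.92 kcal.
Fat: 533.28 kcal ÷ 9 kcal/g = 59.2533 g.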